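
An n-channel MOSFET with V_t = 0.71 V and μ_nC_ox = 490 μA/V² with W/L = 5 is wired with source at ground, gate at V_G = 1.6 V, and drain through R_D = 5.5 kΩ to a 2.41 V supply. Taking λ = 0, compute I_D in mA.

I_D = 0.400 mA

V_GS = V_G = 1.6 V, so V_ov = 1.6 − 0.71 = 0.89 V.
k_n = μ_nC_ox · (W/L) = 2.45 mA/V².
Assume saturation: I_D = ½ k_n V_ov² = 0.5 × 2.45 × 0.89² = 0.97 mA, giving V_DS = V_DD − I_D R_D = 2.41 − 0.97 × 5.5 = -2.93 V.
But -2.93 V < V_ov = 0.89 V, so the device is actually in triode.
In triode I_D = k_n[V_ov V_DS − ½ V_DS²] and I_D = (V_DD − V_DS)/R_D. Equating: 6.74 V_DS² − 12.99 V_DS + 2.41 = 0, giving V_DS = 0.208 V (the root below V_ov).
I_D = (2.41 − 0.208) / 5.5 = 0.4 mA.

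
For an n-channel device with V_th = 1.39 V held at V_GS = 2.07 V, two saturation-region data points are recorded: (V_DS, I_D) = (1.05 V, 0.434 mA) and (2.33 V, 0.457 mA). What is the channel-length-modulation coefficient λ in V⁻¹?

λ = 0.0433 V⁻¹

With V_GS fixed, I_D ∝ (1 + λ V_DS) in saturation, so I_D2/I_D1 = (1 + λ V_DS2)/(1 + λ V_DS1).
0.457/0.434 = 1.053 = (1 + 2.33 λ)/(1 + 1.05 λ).
Solving: λ (I_D1 V_DS2 − I_D2 V_DS1) = I_D2 − I_D1, so λ = (0.457 − 0.434) / (0.434 × 2.33 − 0.457 × 1.05) = 0.023 / 0.531 = 0.0433 V⁻¹.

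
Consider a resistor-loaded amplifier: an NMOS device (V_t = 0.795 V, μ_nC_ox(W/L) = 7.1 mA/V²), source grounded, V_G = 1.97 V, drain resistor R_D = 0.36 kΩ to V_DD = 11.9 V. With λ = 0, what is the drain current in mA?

I_D = 4.90 mA

V_GS = V_G = 1.97 V, so V_ov = 1.97 − 0.795 = 1.17 V.
Assume saturation: I_D = ½ k_n V_ov² = 0.5 × 7.1 × 1.17² = 4.9 mA, giving V_DS = V_DD − I_D R_D = 11.9 − 4.9 × 0.36 = 10.1 V.
V_DS = 10.1 V ≥ V_ov = 1.17 V, confirming saturation.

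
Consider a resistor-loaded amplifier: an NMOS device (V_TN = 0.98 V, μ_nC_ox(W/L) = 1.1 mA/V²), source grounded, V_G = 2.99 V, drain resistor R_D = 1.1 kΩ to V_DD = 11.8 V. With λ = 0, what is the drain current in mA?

I_D = 2.22 mA

V_GS = V_G = 2.99 V, so V_ov = 2.99 − 0.98 = 2.01 V.
Assume saturation: I_D = ½ k_n V_ov² = 0.5 × 1.1 × 2.01² = 2.22 mA, giving V_DS = V_DD − I_D R_D = 11.8 − 2.22 × 1.1 = 9.36 V.
V_DS = 9.36 V ≥ V_ov = 2.01 V, confirming saturation.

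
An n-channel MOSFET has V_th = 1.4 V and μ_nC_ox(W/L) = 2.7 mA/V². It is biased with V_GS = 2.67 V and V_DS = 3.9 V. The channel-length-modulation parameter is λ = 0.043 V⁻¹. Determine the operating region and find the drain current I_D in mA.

V_ov = V_GS − V_th = 2.67 − 1.4 = 1.27 V.
Since V_DS = 3.9 V ≥ V_ov = 1.27 V, the device is in saturation.
I_D = ½ k_n V_ov² (1 + λ V_DS) = 0.5 × 2.7 × 1.27² × (1 + 0.043 × 3.9) = 2.54 mA.

Saturation; I_D = 2.54 mA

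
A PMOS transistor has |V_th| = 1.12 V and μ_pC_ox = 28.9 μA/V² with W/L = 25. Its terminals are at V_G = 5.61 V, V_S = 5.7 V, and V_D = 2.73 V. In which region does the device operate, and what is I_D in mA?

V_SG = V_S − V_G = 5.7 − 5.61 = 0.09 V; V_SD = V_S − V_D = 5.7 − 2.73 = 2.97 V.
V_SG = 0.09 V < |V_th| = 1.12 V, so the transistor is in cutoff.

Cutoff; I_D = 0 mA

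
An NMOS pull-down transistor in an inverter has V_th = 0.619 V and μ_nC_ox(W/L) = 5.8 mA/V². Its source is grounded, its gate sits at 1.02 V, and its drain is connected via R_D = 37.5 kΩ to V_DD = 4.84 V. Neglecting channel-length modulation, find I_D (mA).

V_GS = V_G = 1.02 V, so V_ov = 1.02 − 0.619 = 0.401 V.
Assume saturation: I_D = ½ k_n V_ov² = 0.5 × 5.8 × 0.401² = 0.466 mA, giving V_DS = V_DD − I_D R_D = 4.84 − 0.466 × 37.5 = -12.6 V.
But -12.6 V < V_ov = 0.401 V, so the device is actually in triode.
In triode I_D = k_n[V_ov V_DS − ½ V_DS²] and I_D = (V_DD − V_DS)/R_D. Equating: 109 V_DS² − 88.22 V_DS + 4.84 = 0, giving V_DS = 0.0592 V (the root below V_ov).
I_D = (4.84 − 0.0592) / 37.5 = 0.127 mA.

I_D = 0.127 mA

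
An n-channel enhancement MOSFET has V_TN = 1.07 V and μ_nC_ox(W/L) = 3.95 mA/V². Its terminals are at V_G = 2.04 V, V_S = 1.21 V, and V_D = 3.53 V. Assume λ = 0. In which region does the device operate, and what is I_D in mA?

V_GS = V_G − V_S = 2.04 − 1.21 = 0.83 V; V_DS = V_D − V_S = 3.53 − 1.21 = 2.32 V.
V_GS = 0.83 V < V_TN = 1.07 V, so the transistor is in cutoff.

Cutoff; I_D = 0 mA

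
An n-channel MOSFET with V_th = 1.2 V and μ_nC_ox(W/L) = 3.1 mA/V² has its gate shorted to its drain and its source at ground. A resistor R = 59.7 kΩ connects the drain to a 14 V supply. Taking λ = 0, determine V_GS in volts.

With gate tied to drain, V_GS = V_DS ≥ V_GS − V_th, so the device is in saturation.
KCL at the drain: ½ k_n (V_GS − V_th)² = (V_DD − V_GS)/R.
Let x = V_GS − 1.2. Then 92.5 x² + x − 12.8 = 0, giving x = 0.367 V (positive root), so V_GS = 1.57 V.
I_D = (V_DD − V_GS)/R = (14 − 1.57) / 59.7 = 0.208 mA.

V_GS = 1.57 V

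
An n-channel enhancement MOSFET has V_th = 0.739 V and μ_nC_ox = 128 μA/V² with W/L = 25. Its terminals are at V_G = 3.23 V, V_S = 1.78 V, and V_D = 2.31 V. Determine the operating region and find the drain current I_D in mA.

V_GS = V_G − V_S = 3.23 − 1.78 = 1.45 V; V_DS = V_D − V_S = 2.31 − 1.78 = 0.53 V.
k_n = μ_nC_ox · (W/L) = 3.2 mA/V².
V_ov = V_GS − V_th = 1.45 − 0.739 = 0.711 V.
Since V_DS = 0.53 V < V_ov = 0.711 V, the device is in the triode region.
I_D = k_n [V_ov · V_DS − ½ V_DS²] = 3.2 × [0.711 × 0.53 − 0.5 × 0.53²] = 0.756 mA.

Triode; I_D = 0.756 mA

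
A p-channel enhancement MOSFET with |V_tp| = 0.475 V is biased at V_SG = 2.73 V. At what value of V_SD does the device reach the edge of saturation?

The boundary between triode and saturation is V_SD = V_SG − |V_tp| = V_ov.
V_ov = 2.73 − 0.475 = 2.25 V.

V_SD,sat = 2.25 V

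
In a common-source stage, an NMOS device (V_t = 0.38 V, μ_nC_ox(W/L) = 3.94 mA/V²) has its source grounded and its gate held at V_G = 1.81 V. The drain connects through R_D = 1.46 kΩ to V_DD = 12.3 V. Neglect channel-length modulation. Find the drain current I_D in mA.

I_D = 4.03 mA

V_GS = V_G = 1.81 V, so V_ov = 1.81 − 0.38 = 1.43 V.
Assume saturation: I_D = ½ k_n V_ov² = 0.5 × 3.94 × 1.43² = 4.03 mA, giving V_DS = V_DD − I_D R_D = 12.3 − 4.03 × 1.46 = 6.42 V.
V_DS = 6.42 V ≥ V_ov = 1.43 V, confirming saturation.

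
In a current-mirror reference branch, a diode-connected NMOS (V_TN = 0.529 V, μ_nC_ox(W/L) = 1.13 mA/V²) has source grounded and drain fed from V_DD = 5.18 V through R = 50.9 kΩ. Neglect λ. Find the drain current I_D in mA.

With gate tied to drain, V_GS = V_DS ≥ V_GS − V_TN, so the device is in saturation.
KCL at the drain: ½ k_n (V_GS − V_TN)² = (V_DD − V_GS)/R.
Let x = V_GS − 0.529. Then 28.8 x² + x − 4.651 = 0, giving x = 0.385 V (positive root), so V_GS = 0.914 V.
I_D = (V_DD − V_GS)/R = (5.18 − 0.914) / 50.9 = 0.0838 mA.

I_D = 0.0838 mA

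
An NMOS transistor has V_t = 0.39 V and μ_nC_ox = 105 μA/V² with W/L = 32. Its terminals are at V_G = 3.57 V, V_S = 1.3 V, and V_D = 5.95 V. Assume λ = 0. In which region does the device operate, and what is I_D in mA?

V_GS = V_G − V_S = 3.57 − 1.3 = 2.27 V; V_DS = V_D − V_S = 5.95 − 1.3 = 4.65 V.
k_n = μ_nC_ox · (W/L) = 3.36 mA/V².
V_ov = V_GS − V_t = 2.27 − 0.39 = 1.88 V.
Since V_DS = 4.65 V ≥ V_ov = 1.88 V, the device is in saturation.
I_D = ½ k_n V_ov² = 0.5 × 3.36 × 1.88² = 5.94 mA.

Saturation; I_D = 5.94 mA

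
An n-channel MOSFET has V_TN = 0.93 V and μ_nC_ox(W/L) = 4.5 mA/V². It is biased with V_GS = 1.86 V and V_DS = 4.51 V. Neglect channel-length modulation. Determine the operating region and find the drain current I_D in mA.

Saturation; I_D = 1.95 mA

V_ov = V_GS − V_TN = 1.86 − 0.93 = 0.93 V.
Since V_DS = 4.51 V ≥ V_ov = 0.93 V, the device is in saturation.
I_D = ½ k_n V_ov² = 0.5 × 4.5 × 0.93² = 1.95 mA.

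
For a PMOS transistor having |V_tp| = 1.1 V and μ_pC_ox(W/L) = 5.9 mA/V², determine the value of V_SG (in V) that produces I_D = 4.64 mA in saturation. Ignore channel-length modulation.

In saturation I_D = ½ k_p (V_SG − |V_tp|)², so V_SG − |V_tp| = √(2 I_D / k_p) = √(2 × 4.64 / 5.9) = 1.25 V.
V_SG = 1.1 + 1.25 = 2.35 V.

V_SG = 2.35 V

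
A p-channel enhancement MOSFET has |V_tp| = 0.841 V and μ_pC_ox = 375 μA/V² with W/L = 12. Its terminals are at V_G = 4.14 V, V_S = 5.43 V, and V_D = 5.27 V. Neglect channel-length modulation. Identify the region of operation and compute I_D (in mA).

Triode; I_D = 0.266 mA

V_SG = V_S − V_G = 5.43 − 4.14 = 1.29 V; V_SD = V_S − V_D = 5.43 − 5.27 = 0.16 V.
k_p = μ_pC_ox · (W/L) = 4.5 mA/V².
V_ov = V_SG − |V_tp| = 1.29 − 0.841 = 0.449 V.
Since V_SD = 0.16 V < V_ov = 0.449 V, the device is in the triode region.
I_D = k_p [V_ov · V_SD − ½ V_SD²] = 4.5 × [0.449 × 0.16 − 0.5 × 0.16²] = 0.266 mA.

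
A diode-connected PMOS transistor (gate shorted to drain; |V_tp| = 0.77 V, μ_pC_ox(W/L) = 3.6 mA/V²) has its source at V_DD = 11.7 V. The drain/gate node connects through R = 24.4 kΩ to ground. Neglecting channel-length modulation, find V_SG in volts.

V_SG = 1.26 V

With gate tied to drain, V_SG = V_SD ≥ V_SG − |V_tp|, so the device is in saturation.
KCL at the drain: ½ k_p (V_SG − |V_tp|)² = (V_DD − V_SG)/R.
Let x = V_SG − 0.77. Then 43.9 x² + x − 10.93 = 0, giving x = 0.488 V (positive root), so V_SG = 1.26 V.
I_D = (V_DD − V_SG)/R = (11.7 − 1.26) / 24.4 = 0.428 mA.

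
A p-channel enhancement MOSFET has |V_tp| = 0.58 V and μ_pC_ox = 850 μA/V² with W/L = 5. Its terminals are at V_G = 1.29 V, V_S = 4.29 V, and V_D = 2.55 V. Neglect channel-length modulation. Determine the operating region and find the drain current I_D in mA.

V_SG = V_S − V_G = 4.29 − 1.29 = 3 V; V_SD = V_S − V_D = 4.29 − 2.55 = 1.74 V.
k_p = μ_pC_ox · (W/L) = 4.25 mA/V².
V_ov = V_SG − |V_tp| = 3 − 0.58 = 2.42 V.
Since V_SD = 1.74 V < V_ov = 2.42 V, the device is in the triode region.
I_D = k_p [V_ov · V_SD − ½ V_SD²] = 4.25 × [2.42 × 1.74 − 0.5 × 1.74²] = 11.5 mA.

Triode; I_D = 11.5 mA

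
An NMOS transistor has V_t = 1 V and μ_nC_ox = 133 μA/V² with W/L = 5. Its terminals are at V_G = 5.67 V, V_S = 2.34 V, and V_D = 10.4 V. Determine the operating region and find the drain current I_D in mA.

Saturation; I_D = 1.81 mA

V_GS = V_G − V_S = 5.67 − 2.34 = 3.33 V; V_DS = V_D − V_S = 10.4 − 2.34 = 8.06 V.
k_n = μ_nC_ox · (W/L) = 0.665 mA/V².
V_ov = V_GS − V_t = 3.33 − 1 = 2.33 V.
Since V_DS = 8.06 V ≥ V_ov = 2.33 V, the device is in saturation.
I_D = ½ k_n V_ov² = 0.5 × 0.665 × 2.33² = 1.81 mA.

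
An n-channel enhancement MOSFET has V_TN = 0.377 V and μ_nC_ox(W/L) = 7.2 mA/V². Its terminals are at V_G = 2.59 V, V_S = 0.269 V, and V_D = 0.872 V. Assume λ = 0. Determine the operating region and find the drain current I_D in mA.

Triode; I_D = 7.13 mA

V_GS = V_G − V_S = 2.59 − 0.269 = 2.32 V; V_DS = V_D − V_S = 0.872 − 0.269 = 0.603 V.
V_ov = V_GS − V_TN = 2.32 − 0.377 = 1.94 V.
Since V_DS = 0.603 V < V_ov = 1.94 V, the device is in the triode region.
I_D = k_n [V_ov · V_DS − ½ V_DS²] = 7.2 × [1.94 × 0.603 − 0.5 × 0.603²] = 7.13 mA.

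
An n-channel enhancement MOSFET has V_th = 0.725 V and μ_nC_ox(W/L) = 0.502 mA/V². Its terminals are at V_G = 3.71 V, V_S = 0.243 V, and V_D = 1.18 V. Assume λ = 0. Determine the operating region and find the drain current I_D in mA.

Triode; I_D = 1.07 mA

V_GS = V_G − V_S = 3.71 − 0.243 = 3.47 V; V_DS = V_D − V_S = 1.18 − 0.243 = 0.937 V.
V_ov = V_GS − V_th = 3.47 − 0.725 = 2.74 V.
Since V_DS = 0.937 V < V_ov = 2.74 V, the device is in the triode region.
I_D = k_n [V_ov · V_DS − ½ V_DS²] = 0.502 × [2.74 × 0.937 − 0.5 × 0.937²] = 1.07 mA.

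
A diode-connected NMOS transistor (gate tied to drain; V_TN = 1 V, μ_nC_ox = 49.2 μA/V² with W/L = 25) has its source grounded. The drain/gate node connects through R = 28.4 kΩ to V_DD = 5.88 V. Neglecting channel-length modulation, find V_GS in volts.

With gate tied to drain, V_GS = V_DS ≥ V_GS − V_TN, so the device is in saturation.
k_n = μ_nC_ox · (W/L) = 1.23 mA/V².
KCL at the drain: ½ k_n (V_GS − V_TN)² = (V_DD − V_GS)/R.
Let x = V_GS − 1. Then 17.5 x² + x − 4.88 = 0, giving x = 0.501 V (positive root), so V_GS = 1.5 V.
I_D = (V_DD − V_GS)/R = (5.88 − 1.5) / 28.4 = 0.154 mA.

V_GS = 1.50 V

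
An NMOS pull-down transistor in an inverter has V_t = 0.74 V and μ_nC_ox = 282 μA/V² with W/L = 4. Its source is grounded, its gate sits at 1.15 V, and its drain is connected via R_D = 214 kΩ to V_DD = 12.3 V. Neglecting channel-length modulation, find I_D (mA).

I_D = 0.0568 mA

V_GS = V_G = 1.15 V, so V_ov = 1.15 − 0.74 = 0.41 V.
k_n = μ_nC_ox · (W/L) = 1.128 mA/V².
Assume saturation: I_D = ½ k_n V_ov² = 0.5 × 1.128 × 0.41² = 0.0948 mA, giving V_DS = V_DD − I_D R_D = 12.3 − 0.0948 × 214 = -7.99 V.
But -7.99 V < V_ov = 0.41 V, so the device is actually in triode.
In triode I_D = k_n[V_ov V_DS − ½ V_DS²] and I_D = (V_DD − V_DS)/R_D. Equating: 121 V_DS² − 99.97 V_DS + 12.3 = 0, giving V_DS = 0.15 V (the root below V_ov).
I_D = (12.3 − 0.15) / 214 = 0.0568 mA.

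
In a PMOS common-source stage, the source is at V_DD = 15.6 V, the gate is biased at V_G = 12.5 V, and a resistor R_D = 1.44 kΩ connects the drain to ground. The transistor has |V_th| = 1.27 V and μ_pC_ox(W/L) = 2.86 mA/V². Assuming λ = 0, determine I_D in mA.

I_D = 4.79 mA

V_SG = V_DD − V_G = 15.6 − 12.5 = 3.1 V, so V_ov = 3.1 − 1.27 = 1.83 V.
Assume saturation: I_D = ½ k_p V_ov² = 0.5 × 2.86 × 1.83² = 4.79 mA, giving V_SD = V_DD − I_D R_D = 15.6 − 4.79 × 1.44 = 8.7 V.
V_SD = 8.7 V ≥ V_ov = 1.83 V, confirming saturation.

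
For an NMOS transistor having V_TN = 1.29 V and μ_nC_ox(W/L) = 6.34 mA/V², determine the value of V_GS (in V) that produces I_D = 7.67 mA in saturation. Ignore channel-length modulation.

In saturation I_D = ½ k_n (V_GS − V_TN)², so V_GS − V_TN = √(2 I_D / k_n) = √(2 × 7.67 / 6.34) = 1.56 V.
V_GS = 1.29 + 1.56 = 2.85 V.

V_GS = 2.85 V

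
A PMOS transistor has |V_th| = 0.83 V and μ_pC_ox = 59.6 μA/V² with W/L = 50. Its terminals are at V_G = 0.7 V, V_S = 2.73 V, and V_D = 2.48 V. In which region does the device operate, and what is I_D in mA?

V_SG = V_S − V_G = 2.73 − 0.7 = 2.03 V; V_SD = V_S − V_D = 2.73 − 2.48 = 0.25 V.
k_p = μ_pC_ox · (W/L) = 2.98 mA/V².
V_ov = V_SG − |V_th| = 2.03 − 0.83 = 1.2 V.
Since V_SD = 0.25 V < V_ov = 1.2 V, the device is in the triode region.
I_D = k_p [V_ov · V_SD − ½ V_SD²] = 2.98 × [1.2 × 0.25 − 0.5 × 0.25²] = 0.801 mA.

Triode; I_D = 0.801 mA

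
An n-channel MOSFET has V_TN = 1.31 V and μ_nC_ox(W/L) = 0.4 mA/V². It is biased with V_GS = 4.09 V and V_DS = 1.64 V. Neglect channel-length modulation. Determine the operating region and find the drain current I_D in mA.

V_ov = V_GS − V_TN = 4.09 − 1.31 = 2.78 V.
Since V_DS = 1.64 V < V_ov = 2.78 V, the device is in the triode region.
I_D = k_n [V_ov · V_DS − ½ V_DS²] = 0.4 × [2.78 × 1.64 − 0.5 × 1.64²] = 1.29 mA.

Triode; I_D = 1.29 mA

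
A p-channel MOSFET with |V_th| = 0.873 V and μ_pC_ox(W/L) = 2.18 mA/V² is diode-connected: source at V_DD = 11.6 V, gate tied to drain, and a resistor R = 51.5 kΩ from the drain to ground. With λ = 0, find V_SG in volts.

V_SG = 1.30 V

With gate tied to drain, V_SG = V_SD ≥ V_SG − |V_th|, so the device is in saturation.
KCL at the drain: ½ k_p (V_SG − |V_th|)² = (V_DD − V_SG)/R.
Let x = V_SG − 0.873. Then 56.1 x² + x − 10.73 = 0, giving x = 0.428 V (positive root), so V_SG = 1.3 V.
I_D = (V_DD − V_SG)/R = (11.6 − 1.3) / 51.5 = 0.2 mA.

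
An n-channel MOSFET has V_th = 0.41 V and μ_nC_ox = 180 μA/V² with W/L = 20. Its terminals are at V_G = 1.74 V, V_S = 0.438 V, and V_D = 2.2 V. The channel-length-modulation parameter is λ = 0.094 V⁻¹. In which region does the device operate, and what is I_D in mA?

Saturation; I_D = 1.67 mA

V_GS = V_G − V_S = 1.74 − 0.438 = 1.3 V; V_DS = V_D − V_S = 2.2 − 0.438 = 1.76 V.
k_n = μ_nC_ox · (W/L) = 3.6 mA/V².
V_ov = V_GS − V_th = 1.3 − 0.41 = 0.892 V.
Since V_DS = 1.76 V ≥ V_ov = 0.892 V, the device is in saturation.
I_D = ½ k_n V_ov² (1 + λ V_DS) = 0.5 × 3.6 × 0.892² × (1 + 0.094 × 1.76) = 1.67 mA.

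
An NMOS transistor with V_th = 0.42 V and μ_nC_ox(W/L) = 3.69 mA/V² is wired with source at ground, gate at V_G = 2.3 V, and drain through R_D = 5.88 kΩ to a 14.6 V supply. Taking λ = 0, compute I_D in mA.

V_GS = V_G = 2.3 V, so V_ov = 2.3 − 0.42 = 1.88 V.
Assume saturation: I_D = ½ k_n V_ov² = 0.5 × 3.69 × 1.88² = 6.52 mA, giving V_DS = V_DD − I_D R_D = 14.6 − 6.52 × 5.88 = -23.7 V.
But -23.7 V < V_ov = 1.88 V, so the device is actually in triode.
In triode I_D = k_n[V_ov V_DS − ½ V_DS²] and I_D = (V_DD − V_DS)/R_D. Equating: 10.8 V_DS² − 41.79 V_DS + 14.6 = 0, giving V_DS = 0.389 V (the root below V_ov).
I_D = (14.6 − 0.389) / 5.88 = 2.42 mA.

I_D = 2.42 mA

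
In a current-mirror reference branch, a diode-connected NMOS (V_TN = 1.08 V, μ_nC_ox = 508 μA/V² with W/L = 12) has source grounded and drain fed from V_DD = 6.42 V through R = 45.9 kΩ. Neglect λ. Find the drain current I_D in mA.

With gate tied to drain, V_GS = V_DS ≥ V_GS − V_TN, so the device is in saturation.
k_n = μ_nC_ox · (W/L) = 6.096 mA/V².
KCL at the drain: ½ k_n (V_GS − V_TN)² = (V_DD − V_GS)/R.
Let x = V_GS − 1.08. Then 140 x² + x − 5.34 = 0, giving x = 0.192 V (positive root), so V_GS = 1.27 V.
I_D = (V_DD − V_GS)/R = (6.42 − 1.27) / 45.9 = 0.112 mA.

I_D = 0.112 mA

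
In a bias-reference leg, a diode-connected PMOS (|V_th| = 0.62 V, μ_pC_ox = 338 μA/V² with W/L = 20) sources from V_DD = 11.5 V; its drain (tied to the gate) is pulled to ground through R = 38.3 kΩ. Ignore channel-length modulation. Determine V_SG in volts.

V_SG = 0.906 V

With gate tied to drain, V_SG = V_SD ≥ V_SG − |V_th|, so the device is in saturation.
k_p = μ_pC_ox · (W/L) = 6.76 mA/V².
KCL at the drain: ½ k_p (V_SG − |V_th|)² = (V_DD − V_SG)/R.
Let x = V_SG − 0.62. Then 129 x² + x − 10.88 = 0, giving x = 0.286 V (positive root), so V_SG = 0.906 V.
I_D = (V_DD − V_SG)/R = (11.5 − 0.906) / 38.3 = 0.277 mA.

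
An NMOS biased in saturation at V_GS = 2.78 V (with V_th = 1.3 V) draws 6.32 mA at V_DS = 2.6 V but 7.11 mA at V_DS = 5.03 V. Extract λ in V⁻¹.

λ = 0.0594 V⁻¹

With V_GS fixed, I_D ∝ (1 + λ V_DS) in saturation, so I_D2/I_D1 = (1 + λ V_DS2)/(1 + λ V_DS1).
7.11/6.32 = 1.125 = (1 + 5.03 λ)/(1 + 2.6 λ).
Solving: λ (I_D1 V_DS2 − I_D2 V_DS1) = I_D2 − I_D1, so λ = (7.11 − 6.32) / (6.32 × 5.03 − 7.11 × 2.6) = 0.79 / 13.3 = 0.0594 V⁻¹.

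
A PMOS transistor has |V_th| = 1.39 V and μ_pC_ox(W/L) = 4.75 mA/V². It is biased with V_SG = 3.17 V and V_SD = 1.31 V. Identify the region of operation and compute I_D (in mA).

V_ov = V_SG − |V_th| = 3.17 − 1.39 = 1.78 V.
Since V_SD = 1.31 V < V_ov = 1.78 V, the device is in the triode region.
I_D = k_p [V_ov · V_SD − ½ V_SD²] = 4.75 × [1.78 × 1.31 − 0.5 × 1.31²] = 7 mA.

Triode; I_D = 7.00 mA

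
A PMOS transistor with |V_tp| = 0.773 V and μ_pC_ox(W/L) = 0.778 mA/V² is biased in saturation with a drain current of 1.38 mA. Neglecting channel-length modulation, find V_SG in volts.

V_SG = 2.66 V

In saturation I_D = ½ k_p (V_SG − |V_tp|)², so V_SG − |V_tp| = √(2 I_D / k_p) = √(2 × 1.38 / 0.778) = 1.88 V.
V_SG = 0.773 + 1.88 = 2.66 V.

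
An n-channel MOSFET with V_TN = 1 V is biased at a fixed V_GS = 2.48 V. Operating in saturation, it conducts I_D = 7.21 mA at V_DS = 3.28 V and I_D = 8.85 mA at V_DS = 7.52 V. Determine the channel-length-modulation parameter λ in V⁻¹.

λ = 0.0651 V⁻¹

With V_GS fixed, I_D ∝ (1 + λ V_DS) in saturation, so I_D2/I_D1 = (1 + λ V_DS2)/(1 + λ V_DS1).
8.85/7.21 = 1.227 = (1 + 7.52 λ)/(1 + 3.28 λ).
Solving: λ (I_D1 V_DS2 − I_D2 V_DS1) = I_D2 − I_D1, so λ = (8.85 − 7.21) / (7.21 × 7.52 − 8.85 × 3.28) = 1.64 / 25.2 = 0.0651 V⁻¹.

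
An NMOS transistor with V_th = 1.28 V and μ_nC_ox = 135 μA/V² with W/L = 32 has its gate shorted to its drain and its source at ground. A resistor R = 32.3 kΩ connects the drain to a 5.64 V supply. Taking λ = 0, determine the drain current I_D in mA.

With gate tied to drain, V_GS = V_DS ≥ V_GS − V_th, so the device is in saturation.
k_n = μ_nC_ox · (W/L) = 4.32 mA/V².
KCL at the drain: ½ k_n (V_GS − V_th)² = (V_DD − V_GS)/R.
Let x = V_GS − 1.28. Then 69.8 x² + x − 4.36 = 0, giving x = 0.243 V (positive root), so V_GS = 1.52 V.
I_D = (V_DD − V_GS)/R = (5.64 − 1.52) / 32.3 = 0.127 mA.

I_D = 0.127 mA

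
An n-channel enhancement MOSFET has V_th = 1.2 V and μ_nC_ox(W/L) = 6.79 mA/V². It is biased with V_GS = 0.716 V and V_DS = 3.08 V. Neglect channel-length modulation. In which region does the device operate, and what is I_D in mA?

Cutoff; I_D = 0 mA

V_GS = 0.716 V < V_th = 1.2 V, so the transistor is in cutoff.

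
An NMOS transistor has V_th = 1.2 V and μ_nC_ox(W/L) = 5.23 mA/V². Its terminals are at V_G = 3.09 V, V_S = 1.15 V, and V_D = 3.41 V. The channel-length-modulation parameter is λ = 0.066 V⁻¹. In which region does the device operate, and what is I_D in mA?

Saturation; I_D = 1.65 mA

V_GS = V_G − V_S = 3.09 − 1.15 = 1.94 V; V_DS = V_D − V_S = 3.41 − 1.15 = 2.26 V.
V_ov = V_GS − V_th = 1.94 − 1.2 = 0.74 V.
Since V_DS = 2.26 V ≥ V_ov = 0.74 V, the device is in saturation.
I_D = ½ k_n V_ov² (1 + λ V_DS) = 0.5 × 5.23 × 0.74² × (1 + 0.066 × 2.26) = 1.65 mA.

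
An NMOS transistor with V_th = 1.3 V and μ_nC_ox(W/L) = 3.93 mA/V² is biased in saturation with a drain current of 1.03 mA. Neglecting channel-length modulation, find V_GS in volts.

V_GS = 2.02 V

In saturation I_D = ½ k_n (V_GS − V_th)², so V_GS − V_th = √(2 I_D / k_n) = √(2 × 1.03 / 3.93) = 0.724 V.
V_GS = 1.3 + 0.724 = 2.02 V.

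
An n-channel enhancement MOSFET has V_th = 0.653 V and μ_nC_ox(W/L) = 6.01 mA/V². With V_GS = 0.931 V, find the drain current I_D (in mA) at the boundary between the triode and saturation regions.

I_D = 0.232 mA

At the boundary V_DS = V_ov = V_GS − V_th = 0.931 − 0.653 = 0.278 V.
I_D = ½ k_n V_ov² = 0.5 × 6.01 × 0.278² = 0.232 mA.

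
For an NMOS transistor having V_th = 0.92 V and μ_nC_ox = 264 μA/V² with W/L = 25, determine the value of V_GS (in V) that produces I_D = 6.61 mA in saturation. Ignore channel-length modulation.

k_n = μ_nC_ox · (W/L) = 6.6 mA/V².
In saturation I_D = ½ k_n (V_GS − V_th)², so V_GS − V_th = √(2 I_D / k_n) = √(2 × 6.61 / 6.6) = 1.42 V.
V_GS = 0.92 + 1.42 = 2.34 V.

V_GS = 2.34 V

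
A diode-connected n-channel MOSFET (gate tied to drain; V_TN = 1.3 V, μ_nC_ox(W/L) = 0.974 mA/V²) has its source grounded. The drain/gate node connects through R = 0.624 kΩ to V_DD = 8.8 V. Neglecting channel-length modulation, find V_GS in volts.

With gate tied to drain, V_GS = V_DS ≥ V_GS − V_TN, so the device is in saturation.
KCL at the drain: ½ k_n (V_GS − V_TN)² = (V_DD − V_GS)/R.
Let x = V_GS − 1.3. Then 0.304 x² + x − 7.5 = 0, giving x = 3.59 V (positive root), so V_GS = 4.89 V.
I_D = (V_DD − V_GS)/R = (8.8 − 4.89) / 0.624 = 6.27 mA.

V_GS = 4.89 V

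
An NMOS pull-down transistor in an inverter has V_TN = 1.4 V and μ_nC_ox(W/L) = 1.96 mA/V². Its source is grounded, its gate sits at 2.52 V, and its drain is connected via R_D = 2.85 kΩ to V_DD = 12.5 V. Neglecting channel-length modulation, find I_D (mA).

I_D = 1.23 mA

V_GS = V_G = 2.52 V, so V_ov = 2.52 − 1.4 = 1.12 V.
Assume saturation: I_D = ½ k_n V_ov² = 0.5 × 1.96 × 1.12² = 1.23 mA, giving V_DS = V_DD − I_D R_D = 12.5 − 1.23 × 2.85 = 9 V.
V_DS = 9 V ≥ V_ov = 1.12 V, confirming saturation.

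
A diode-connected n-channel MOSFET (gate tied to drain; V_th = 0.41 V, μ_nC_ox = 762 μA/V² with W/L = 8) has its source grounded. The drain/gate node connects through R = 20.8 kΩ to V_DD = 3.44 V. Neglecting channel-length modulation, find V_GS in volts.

With gate tied to drain, V_GS = V_DS ≥ V_GS − V_th, so the device is in saturation.
k_n = μ_nC_ox · (W/L) = 6.096 mA/V².
KCL at the drain: ½ k_n (V_GS − V_th)² = (V_DD − V_GS)/R.
Let x = V_GS − 0.41. Then 63.4 x² + x − 3.03 = 0, giving x = 0.211 V (positive root), so V_GS = 0.621 V.
I_D = (V_DD − V_GS)/R = (3.44 − 0.621) / 20.8 = 0.136 mA.

V_GS = 0.621 V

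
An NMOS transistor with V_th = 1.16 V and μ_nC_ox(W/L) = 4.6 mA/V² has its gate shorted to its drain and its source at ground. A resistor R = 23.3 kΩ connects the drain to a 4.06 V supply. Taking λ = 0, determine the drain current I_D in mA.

I_D = 0.115 mA

With gate tied to drain, V_GS = V_DS ≥ V_GS − V_th, so the device is in saturation.
KCL at the drain: ½ k_n (V_GS − V_th)² = (V_DD − V_GS)/R.
Let x = V_GS − 1.16. Then 53.6 x² + x − 2.9 = 0, giving x = 0.223 V (positive root), so V_GS = 1.38 V.
I_D = (V_DD − V_GS)/R = (4.06 − 1.38) / 23.3 = 0.115 mA.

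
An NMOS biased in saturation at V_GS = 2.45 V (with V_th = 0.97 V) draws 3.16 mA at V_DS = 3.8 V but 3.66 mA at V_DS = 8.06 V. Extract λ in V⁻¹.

λ = 0.0432 V⁻¹

With V_GS fixed, I_D ∝ (1 + λ V_DS) in saturation, so I_D2/I_D1 = (1 + λ V_DS2)/(1 + λ V_DS1).
3.66/3.16 = 1.158 = (1 + 8.06 λ)/(1 + 3.8 λ).
Solving: λ (I_D1 V_DS2 − I_D2 V_DS1) = I_D2 − I_D1, so λ = (3.66 − 3.16) / (3.16 × 8.06 − 3.66 × 3.8) = 0.5 / 11.6 = 0.0432 V⁻¹.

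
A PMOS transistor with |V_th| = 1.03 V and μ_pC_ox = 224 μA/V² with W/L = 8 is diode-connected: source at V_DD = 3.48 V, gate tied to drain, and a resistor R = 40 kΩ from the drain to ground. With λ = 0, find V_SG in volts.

With gate tied to drain, V_SG = V_SD ≥ V_SG − |V_th|, so the device is in saturation.
k_p = μ_pC_ox · (W/L) = 1.792 mA/V².
KCL at the drain: ½ k_p (V_SG − |V_th|)² = (V_DD − V_SG)/R.
Let x = V_SG − 1.03. Then 35.8 x² + x − 2.45 = 0, giving x = 0.248 V (positive root), so V_SG = 1.28 V.
I_D = (V_DD − V_SG)/R = (3.48 − 1.28) / 40 = 0.0551 mA.

V_SG = 1.28 V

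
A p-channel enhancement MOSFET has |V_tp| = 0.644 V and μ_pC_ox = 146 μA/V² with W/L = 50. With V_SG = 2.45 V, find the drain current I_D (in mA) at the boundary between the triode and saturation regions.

I_D = 11.9 mA

At the boundary V_SD = V_ov = V_SG − |V_tp| = 2.45 − 0.644 = 1.81 V.
k_p = μ_pC_ox · (W/L) = 7.3 mA/V².
I_D = ½ k_p V_ov² = 0.5 × 7.3 × 1.81² = 11.9 mA.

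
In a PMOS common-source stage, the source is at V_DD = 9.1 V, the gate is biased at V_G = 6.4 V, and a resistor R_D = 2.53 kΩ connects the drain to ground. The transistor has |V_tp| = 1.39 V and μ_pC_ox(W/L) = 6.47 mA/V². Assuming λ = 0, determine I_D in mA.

I_D = 3.40 mA

V_SG = V_DD − V_G = 9.1 − 6.4 = 2.7 V, so V_ov = 2.7 − 1.39 = 1.31 V.
Assume saturation: I_D = ½ k_p V_ov² = 0.5 × 6.47 × 1.31² = 5.55 mA, giving V_SD = V_DD − I_D R_D = 9.1 − 5.55 × 2.53 = -4.95 V.
But -4.95 V < V_ov = 1.31 V, so the device is actually in triode.
In triode I_D = k_p[V_ov V_SD − ½ V_SD²] and I_D = (V_DD − V_SD)/R_D. Equating: 8.18 V_SD² − 22.44 V_SD + 9.1 = 0, giving V_SD = 0.495 V (the root below V_ov).
I_D = (9.1 − 0.495) / 2.53 = 3.4 mA.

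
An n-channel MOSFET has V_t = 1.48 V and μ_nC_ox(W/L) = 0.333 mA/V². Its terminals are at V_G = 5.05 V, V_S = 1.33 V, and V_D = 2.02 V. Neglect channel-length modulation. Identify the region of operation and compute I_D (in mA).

Triode; I_D = 0.435 mA

V_GS = V_G − V_S = 5.05 − 1.33 = 3.72 V; V_DS = V_D − V_S = 2.02 − 1.33 = 0.69 V.
V_ov = V_GS − V_t = 3.72 − 1.48 = 2.24 V.
Since V_DS = 0.69 V < V_ov = 2.24 V, the device is in the triode region.
I_D = k_n [V_ov · V_DS − ½ V_DS²] = 0.333 × [2.24 × 0.69 − 0.5 × 0.69²] = 0.435 mA.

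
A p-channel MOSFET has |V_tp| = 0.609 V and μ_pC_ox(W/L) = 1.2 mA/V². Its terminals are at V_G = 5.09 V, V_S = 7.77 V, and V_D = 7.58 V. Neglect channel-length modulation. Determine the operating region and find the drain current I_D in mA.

Triode; I_D = 0.451 mA

V_SG = V_S − V_G = 7.77 − 5.09 = 2.68 V; V_SD = V_S − V_D = 7.77 − 7.58 = 0.19 V.
V_ov = V_SG − |V_tp| = 2.68 − 0.609 = 2.07 V.
Since V_SD = 0.19 V < V_ov = 2.07 V, the device is in the triode region.
I_D = k_p [V_ov · V_SD − ½ V_SD²] = 1.2 × [2.07 × 0.19 − 0.5 × 0.19²] = 0.451 mA.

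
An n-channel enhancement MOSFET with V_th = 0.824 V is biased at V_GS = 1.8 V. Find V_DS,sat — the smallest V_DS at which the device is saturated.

V_DS,sat = 0.976 V

The boundary between triode and saturation is V_DS = V_GS − V_th = V_ov.
V_ov = 1.8 − 0.824 = 0.976 V.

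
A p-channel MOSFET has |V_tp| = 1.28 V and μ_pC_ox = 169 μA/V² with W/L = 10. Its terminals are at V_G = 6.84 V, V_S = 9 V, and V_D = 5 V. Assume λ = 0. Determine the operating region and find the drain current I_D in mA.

Saturation; I_D = 0.654 mA

V_SG = V_S − V_G = 9 − 6.84 = 2.16 V; V_SD = V_S − V_D = 9 − 5 = 4 V.
k_p = μ_pC_ox · (W/L) = 1.69 mA/V².
V_ov = V_SG − |V_tp| = 2.16 − 1.28 = 0.88 V.
Since V_SD = 4 V ≥ V_ov = 0.88 V, the device is in saturation.
I_D = ½ k_p V_ov² = 0.5 × 1.69 × 0.88² = 0.654 mA.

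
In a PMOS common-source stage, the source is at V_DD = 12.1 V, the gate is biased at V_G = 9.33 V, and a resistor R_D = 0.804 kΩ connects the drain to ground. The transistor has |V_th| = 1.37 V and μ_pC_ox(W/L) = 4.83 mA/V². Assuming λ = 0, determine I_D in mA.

I_D = 4.73 mA

V_SG = V_DD − V_G = 12.1 − 9.33 = 2.77 V, so V_ov = 2.77 − 1.37 = 1.4 V.
Assume saturation: I_D = ½ k_p V_ov² = 0.5 × 4.83 × 1.4² = 4.73 mA, giving V_SD = V_DD − I_D R_D = 12.1 − 4.73 × 0.804 = 8.29 V.
V_SD = 8.29 V ≥ V_ov = 1.4 V, confirming saturation.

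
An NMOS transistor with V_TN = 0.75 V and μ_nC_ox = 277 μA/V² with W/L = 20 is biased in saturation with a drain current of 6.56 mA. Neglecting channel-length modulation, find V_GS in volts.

V_GS = 2.29 V

k_n = μ_nC_ox · (W/L) = 5.54 mA/V².
In saturation I_D = ½ k_n (V_GS − V_TN)², so V_GS − V_TN = √(2 I_D / k_n) = √(2 × 6.56 / 5.54) = 1.54 V.
V_GS = 0.75 + 1.54 = 2.29 V.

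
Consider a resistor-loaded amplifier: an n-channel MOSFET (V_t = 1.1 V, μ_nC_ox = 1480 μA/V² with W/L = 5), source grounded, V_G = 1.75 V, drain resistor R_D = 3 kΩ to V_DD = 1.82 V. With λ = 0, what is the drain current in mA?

V_GS = V_G = 1.75 V, so V_ov = 1.75 − 1.1 = 0.65 V.
k_n = μ_nC_ox · (W/L) = 7.4 mA/V².
Assume saturation: I_D = ½ k_n V_ov² = 0.5 × 7.4 × 0.65² = 1.56 mA, giving V_DS = V_DD − I_D R_D = 1.82 − 1.56 × 3 = -2.87 V.
But -2.87 V < V_ov = 0.65 V, so the device is actually in triode.
In triode I_D = k_n[V_ov V_DS − ½ V_DS²] and I_D = (V_DD − V_DS)/R_D. Equating: 11.1 V_DS² − 15.43 V_DS + 1.82 = 0, giving V_DS = 0.13 V (the root below V_ov).
I_D = (1.82 − 0.13) / 3 = 0.563 mA.

I_D = 0.563 mA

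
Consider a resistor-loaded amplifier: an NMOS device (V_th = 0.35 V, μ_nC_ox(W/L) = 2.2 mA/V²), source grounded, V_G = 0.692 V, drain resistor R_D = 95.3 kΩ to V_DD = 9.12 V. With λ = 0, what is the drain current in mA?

I_D = 0.0940 mA

V_GS = V_G = 0.692 V, so V_ov = 0.692 − 0.35 = 0.342 V.
Assume saturation: I_D = ½ k_n V_ov² = 0.5 × 2.2 × 0.342² = 0.129 mA, giving V_DS = V_DD − I_D R_D = 9.12 − 0.129 × 95.3 = -3.14 V.
But -3.14 V < V_ov = 0.342 V, so the device is actually in triode.
In triode I_D = k_n[V_ov V_DS − ½ V_DS²] and I_D = (V_DD − V_DS)/R_D. Equating: 105 V_DS² − 72.7 V_DS + 9.12 = 0, giving V_DS = 0.164 V (the root below V_ov).
I_D = (9.12 − 0.164) / 95.3 = 0.094 mA.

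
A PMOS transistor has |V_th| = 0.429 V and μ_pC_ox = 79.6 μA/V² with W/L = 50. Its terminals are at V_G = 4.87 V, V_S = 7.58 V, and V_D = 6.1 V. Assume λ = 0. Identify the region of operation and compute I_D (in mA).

Triode; I_D = 9.08 mA

V_SG = V_S − V_G = 7.58 − 4.87 = 2.71 V; V_SD = V_S − V_D = 7.58 − 6.1 = 1.48 V.
k_p = μ_pC_ox · (W/L) = 3.98 mA/V².
V_ov = V_SG − |V_th| = 2.71 − 0.429 = 2.28 V.
Since V_SD = 1.48 V < V_ov = 2.28 V, the device is in the triode region.
I_D = k_p [V_ov · V_SD − ½ V_SD²] = 3.98 × [2.28 × 1.48 − 0.5 × 1.48²] = 9.08 mA.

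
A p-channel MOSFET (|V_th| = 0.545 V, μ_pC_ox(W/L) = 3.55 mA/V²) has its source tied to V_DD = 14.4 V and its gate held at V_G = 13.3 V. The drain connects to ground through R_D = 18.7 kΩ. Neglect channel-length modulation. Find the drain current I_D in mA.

I_D = 0.547 mA

V_SG = V_DD − V_G = 14.4 − 13.3 = 1.1 V, so V_ov = 1.1 − 0.545 = 0.555 V.
Assume saturation: I_D = ½ k_p V_ov² = 0.5 × 3.55 × 0.555² = 0.547 mA, giving V_SD = V_DD − I_D R_D = 14.4 − 0.547 × 18.7 = 4.18 V.
V_SD = 4.18 V ≥ V_ov = 0.555 V, confirming saturation.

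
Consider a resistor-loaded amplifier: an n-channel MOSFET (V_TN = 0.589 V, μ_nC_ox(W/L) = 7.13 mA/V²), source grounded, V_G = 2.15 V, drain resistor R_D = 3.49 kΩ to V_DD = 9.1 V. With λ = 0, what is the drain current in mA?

I_D = 2.54 mA

V_GS = V_G = 2.15 V, so V_ov = 2.15 − 0.589 = 1.56 V.
Assume saturation: I_D = ½ k_n V_ov² = 0.5 × 7.13 × 1.56² = 8.69 mA, giving V_DS = V_DD − I_D R_D = 9.1 − 8.69 × 3.49 = -21.2 V.
But -21.2 V < V_ov = 1.56 V, so the device is actually in triode.
In triode I_D = k_n[V_ov V_DS − ½ V_DS²] and I_D = (V_DD − V_DS)/R_D. Equating: 12.4 V_DS² − 39.84 V_DS + 9.1 = 0, giving V_DS = 0.248 V (the root below V_ov).
I_D = (9.1 − 0.248) / 3.49 = 2.54 mA.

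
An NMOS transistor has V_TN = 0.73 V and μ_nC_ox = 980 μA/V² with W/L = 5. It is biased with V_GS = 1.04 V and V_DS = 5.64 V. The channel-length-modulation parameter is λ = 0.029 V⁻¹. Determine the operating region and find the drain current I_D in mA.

Saturation; I_D = 0.274 mA

k_n = μ_nC_ox · (W/L) = 4.9 mA/V².
V_ov = V_GS − V_TN = 1.04 − 0.73 = 0.31 V.
Since V_DS = 5.64 V ≥ V_ov = 0.31 V, the device is in saturation.
I_D = ½ k_n V_ov² (1 + λ V_DS) = 0.5 × 4.9 × 0.31² × (1 + 0.029 × 5.64) = 0.274 mA.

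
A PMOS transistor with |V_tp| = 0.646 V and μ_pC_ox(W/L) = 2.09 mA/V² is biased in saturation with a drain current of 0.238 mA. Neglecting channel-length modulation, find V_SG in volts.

In saturation I_D = ½ k_p (V_SG − |V_tp|)², so V_SG − |V_tp| = √(2 I_D / k_p) = √(2 × 0.238 / 2.09) = 0.477 V.
V_SG = 0.646 + 0.477 = 1.12 V.

V_SG = 1.12 V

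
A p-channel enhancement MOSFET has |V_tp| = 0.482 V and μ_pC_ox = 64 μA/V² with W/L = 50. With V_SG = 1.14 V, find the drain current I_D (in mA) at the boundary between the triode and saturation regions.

At the boundary V_SD = V_ov = V_SG − |V_tp| = 1.14 − 0.482 = 0.658 V.
k_p = μ_pC_ox · (W/L) = 3.2 mA/V².
I_D = ½ k_p V_ov² = 0.5 × 3.2 × 0.658² = 0.693 mA.

I_D = 0.693 mA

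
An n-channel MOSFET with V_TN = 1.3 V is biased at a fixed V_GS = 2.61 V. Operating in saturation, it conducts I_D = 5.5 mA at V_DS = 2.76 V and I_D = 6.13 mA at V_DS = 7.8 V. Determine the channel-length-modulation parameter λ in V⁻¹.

With V_GS fixed, I_D ∝ (1 + λ V_DS) in saturation, so I_D2/I_D1 = (1 + λ V_DS2)/(1 + λ V_DS1).
6.13/5.5 = 1.115 = (1 + 7.8 λ)/(1 + 2.76 λ).
Solving: λ (I_D1 V_DS2 − I_D2 V_DS1) = I_D2 − I_D1, so λ = (6.13 − 5.5) / (5.5 × 7.8 − 6.13 × 2.76) = 0.63 / 26 = 0.0242 V⁻¹.

λ = 0.0242 V⁻¹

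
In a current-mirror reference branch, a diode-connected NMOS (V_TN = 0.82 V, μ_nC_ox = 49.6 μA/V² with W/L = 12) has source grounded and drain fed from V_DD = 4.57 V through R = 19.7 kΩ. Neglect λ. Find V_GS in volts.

V_GS = 1.54 V

With gate tied to drain, V_GS = V_DS ≥ V_GS − V_TN, so the device is in saturation.
k_n = μ_nC_ox · (W/L) = 0.5952 mA/V².
KCL at the drain: ½ k_n (V_GS − V_TN)² = (V_DD − V_GS)/R.
Let x = V_GS − 0.82. Then 5.86 x² + x − 3.75 = 0, giving x = 0.719 V (positive root), so V_GS = 1.54 V.
I_D = (V_DD − V_GS)/R = (4.57 − 1.54) / 19.7 = 0.154 mA.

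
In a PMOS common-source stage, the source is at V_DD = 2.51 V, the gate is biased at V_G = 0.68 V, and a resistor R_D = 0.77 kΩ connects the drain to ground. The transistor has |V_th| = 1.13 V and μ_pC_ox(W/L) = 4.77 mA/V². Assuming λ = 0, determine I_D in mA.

V_SG = V_DD − V_G = 2.51 − 0.68 = 1.83 V, so V_ov = 1.83 − 1.13 = 0.7 V.
Assume saturation: I_D = ½ k_p V_ov² = 0.5 × 4.77 × 0.7² = 1.17 mA, giving V_SD = V_DD − I_D R_D = 2.51 − 1.17 × 0.77 = 1.61 V.
V_SD = 1.61 V ≥ V_ov = 0.7 V, confirming saturation.

I_D = 1.17 mA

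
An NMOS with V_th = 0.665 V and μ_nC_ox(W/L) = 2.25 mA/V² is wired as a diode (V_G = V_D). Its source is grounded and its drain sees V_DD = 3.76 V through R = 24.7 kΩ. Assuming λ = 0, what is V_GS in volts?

V_GS = 0.981 V

With gate tied to drain, V_GS = V_DS ≥ V_GS − V_th, so the device is in saturation.
KCL at the drain: ½ k_n (V_GS − V_th)² = (V_DD − V_GS)/R.
Let x = V_GS − 0.665. Then 27.8 x² + x − 3.095 = 0, giving x = 0.316 V (positive root), so V_GS = 0.981 V.
I_D = (V_DD − V_GS)/R = (3.76 − 0.981) / 24.7 = 0.113 mA.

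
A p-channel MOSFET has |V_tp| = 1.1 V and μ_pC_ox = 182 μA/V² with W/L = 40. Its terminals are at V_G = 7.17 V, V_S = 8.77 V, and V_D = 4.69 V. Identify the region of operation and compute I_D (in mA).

V_SG = V_S − V_G = 8.77 − 7.17 = 1.6 V; V_SD = V_S − V_D = 8.77 − 4.69 = 4.08 V.
k_p = μ_pC_ox · (W/L) = 7.28 mA/V².
V_ov = V_SG − |V_tp| = 1.6 − 1.1 = 0.5 V.
Since V_SD = 4.08 V ≥ V_ov = 0.5 V, the device is in saturation.
I_D = ½ k_p V_ov² = 0.5 × 7.28 × 0.5² = 0.91 mA.

Saturation; I_D = 0.910 mA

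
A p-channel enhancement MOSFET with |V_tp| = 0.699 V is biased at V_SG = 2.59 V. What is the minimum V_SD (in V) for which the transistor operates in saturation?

V_SD,sat = 1.89 V

The boundary between triode and saturation is V_SD = V_SG − |V_tp| = V_ov.
V_ov = 2.59 − 0.699 = 1.89 V.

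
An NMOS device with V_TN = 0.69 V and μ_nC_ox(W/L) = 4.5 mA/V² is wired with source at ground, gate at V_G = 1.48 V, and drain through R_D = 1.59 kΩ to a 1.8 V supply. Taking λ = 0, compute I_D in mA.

I_D = 0.925 mA

V_GS = V_G = 1.48 V, so V_ov = 1.48 − 0.69 = 0.79 V.
Assume saturation: I_D = ½ k_n V_ov² = 0.5 × 4.5 × 0.79² = 1.4 mA, giving V_DS = V_DD − I_D R_D = 1.8 − 1.4 × 1.59 = -0.433 V.
But -0.433 V < V_ov = 0.79 V, so the device is actually in triode.
In triode I_D = k_n[V_ov V_DS − ½ V_DS²] and I_D = (V_DD − V_DS)/R_D. Equating: 3.58 V_DS² − 6.652 V_DS + 1.8 = 0, giving V_DS = 0.329 V (the root below V_ov).
I_D = (1.8 − 0.329) / 1.59 = 0.925 mA.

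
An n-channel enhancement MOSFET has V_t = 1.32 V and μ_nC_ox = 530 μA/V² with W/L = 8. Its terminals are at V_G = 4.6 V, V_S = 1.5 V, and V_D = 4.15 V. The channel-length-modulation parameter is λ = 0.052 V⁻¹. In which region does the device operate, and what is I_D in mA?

V_GS = V_G − V_S = 4.6 − 1.5 = 3.1 V; V_DS = V_D − V_S = 4.15 − 1.5 = 2.65 V.
k_n = μ_nC_ox · (W/L) = 4.24 mA/V².
V_ov = V_GS − V_t = 3.1 − 1.32 = 1.78 V.
Since V_DS = 2.65 V ≥ V_ov = 1.78 V, the device is in saturation.
I_D = ½ k_n V_ov² (1 + λ V_DS) = 0.5 × 4.24 × 1.78² × (1 + 0.052 × 2.65) = 7.64 mA.

Saturation; I_D = 7.64 mA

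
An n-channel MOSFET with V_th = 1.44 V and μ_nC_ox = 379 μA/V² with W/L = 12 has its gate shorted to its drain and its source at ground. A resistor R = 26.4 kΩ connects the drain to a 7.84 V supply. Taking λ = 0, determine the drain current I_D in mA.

I_D = 0.230 mA

With gate tied to drain, V_GS = V_DS ≥ V_GS − V_th, so the device is in saturation.
k_n = μ_nC_ox · (W/L) = 4.548 mA/V².
KCL at the drain: ½ k_n (V_GS − V_th)² = (V_DD − V_GS)/R.
Let x = V_GS − 1.44. Then 60 x² + x − 6.4 = 0, giving x = 0.318 V (positive root), so V_GS = 1.76 V.
I_D = (V_DD − V_GS)/R = (7.84 − 1.76) / 26.4 = 0.23 mA.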